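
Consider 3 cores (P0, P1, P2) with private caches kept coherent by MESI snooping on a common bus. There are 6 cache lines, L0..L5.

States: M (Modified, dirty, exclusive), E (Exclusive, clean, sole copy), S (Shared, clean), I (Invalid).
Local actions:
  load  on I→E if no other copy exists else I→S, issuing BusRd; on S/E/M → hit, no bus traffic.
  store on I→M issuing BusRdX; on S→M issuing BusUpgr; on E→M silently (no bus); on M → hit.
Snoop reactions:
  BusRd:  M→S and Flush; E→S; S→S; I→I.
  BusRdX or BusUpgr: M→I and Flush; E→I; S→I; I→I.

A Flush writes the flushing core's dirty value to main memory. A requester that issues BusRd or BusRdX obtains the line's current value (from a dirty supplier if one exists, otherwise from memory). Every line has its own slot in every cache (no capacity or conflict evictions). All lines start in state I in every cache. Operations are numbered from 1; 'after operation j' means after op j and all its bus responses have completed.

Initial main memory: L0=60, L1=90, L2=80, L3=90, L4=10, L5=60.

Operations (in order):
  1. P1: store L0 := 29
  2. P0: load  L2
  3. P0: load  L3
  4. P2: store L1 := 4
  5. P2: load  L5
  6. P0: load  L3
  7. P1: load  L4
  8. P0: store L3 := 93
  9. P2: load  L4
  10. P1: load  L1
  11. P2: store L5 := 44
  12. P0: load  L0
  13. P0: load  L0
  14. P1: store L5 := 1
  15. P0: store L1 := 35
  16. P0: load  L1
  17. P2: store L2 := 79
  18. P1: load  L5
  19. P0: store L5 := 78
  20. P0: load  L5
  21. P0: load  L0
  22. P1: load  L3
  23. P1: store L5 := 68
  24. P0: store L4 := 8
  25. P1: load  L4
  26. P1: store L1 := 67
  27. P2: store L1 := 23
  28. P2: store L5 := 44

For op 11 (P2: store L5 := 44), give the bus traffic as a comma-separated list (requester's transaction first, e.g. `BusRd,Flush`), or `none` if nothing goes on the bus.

step 1: P1: store L0 := 29  ⟶  IMI  (L0)  txn=BusRdX  M[L0]=60
step 2: P0: load  L2  ⟶  EII  (L2)  txn=BusRd  M[L2]=80
step 3: P0: load  L3  ⟶  EII  (L3)  txn=BusRd  M[L3]=90
step 4: P2: store L1 := 4  ⟶  IIM  (L1)  txn=BusRdX  M[L1]=90
step 5: P2: load  L5  ⟶  IIE  (L5)  txn=BusRd  M[L5]=60
step 6: P0: load  L3  ⟶  EII  (L3)  txn=∅  M[L3]=90
step 7: P1: load  L4  ⟶  IEI  (L4)  txn=BusRd  M[L4]=10
step 8: P0: store L3 := 93  ⟶  MII  (L3)  txn=∅  M[L3]=90
step 9: P2: load  L4  ⟶  ISS  (L4)  txn=BusRd  M[L4]=10
step 10: P1: load  L1  ⟶  ISS  (L1)  txn=BusRd+Flush  M[L1]=4
step 11: P2: store L5 := 44  ⟶  IIM  (L5)  txn=∅  M[L5]=60
step 12: P0: load  L0  ⟶  SSI  (L0)  txn=BusRd+Flush  M[L0]=29
step 13: P0: load  L0  ⟶  SSI  (L0)  txn=∅  M[L0]=29
step 14: P1: store L5 := 1  ⟶  IMI  (L5)  txn=BusRdX+Flush  M[L5]=44
step 15: P0: store L1 := 35  ⟶  MII  (L1)  txn=BusRdX  M[L1]=4
step 16: P0: load  L1  ⟶  MII  (L1)  txn=∅  M[L1]=4
step 17: P2: store L2 := 79  ⟶  IIM  (L2)  txn=BusRdX  M[L2]=80
step 18: P1: load  L5  ⟶  IMI  (L5)  txn=∅  M[L5]=44
step 19: P0: store L5 := 78  ⟶  MII  (L5)  txn=BusRdX+Flush  M[L5]=1
step 20: P0: load  L5  ⟶  MII  (L5)  txn=∅  M[L5]=1
step 21: P0: load  L0  ⟶  SSI  (L0)  txn=∅  M[L0]=29
step 22: P1: load  L3  ⟶  SSI  (L3)  txn=BusRd+Flush  M[L3]=93
step 23: P1: store L5 := 68  ⟶  IMI  (L5)  txn=BusRdX+Flush  M[L5]=78
step 24: P0: store L4 := 8  ⟶  MII  (L4)  txn=BusRdX  M[L4]=10
step 25: P1: load  L4  ⟶  SSI  (L4)  txn=BusRd+Flush  M[L4]=8
step 26: P1: store L1 := 67  ⟶  IMI  (L1)  txn=BusRdX+Flush  M[L1]=35
step 27: P2: store L1 := 23  ⟶  IIM  (L1)  txn=BusRdX+Flush  M[L1]=67
step 28: P2: store L5 := 44  ⟶  IIM  (L5)  txn=BusRdX+Flush  M[L5]=68

bus = none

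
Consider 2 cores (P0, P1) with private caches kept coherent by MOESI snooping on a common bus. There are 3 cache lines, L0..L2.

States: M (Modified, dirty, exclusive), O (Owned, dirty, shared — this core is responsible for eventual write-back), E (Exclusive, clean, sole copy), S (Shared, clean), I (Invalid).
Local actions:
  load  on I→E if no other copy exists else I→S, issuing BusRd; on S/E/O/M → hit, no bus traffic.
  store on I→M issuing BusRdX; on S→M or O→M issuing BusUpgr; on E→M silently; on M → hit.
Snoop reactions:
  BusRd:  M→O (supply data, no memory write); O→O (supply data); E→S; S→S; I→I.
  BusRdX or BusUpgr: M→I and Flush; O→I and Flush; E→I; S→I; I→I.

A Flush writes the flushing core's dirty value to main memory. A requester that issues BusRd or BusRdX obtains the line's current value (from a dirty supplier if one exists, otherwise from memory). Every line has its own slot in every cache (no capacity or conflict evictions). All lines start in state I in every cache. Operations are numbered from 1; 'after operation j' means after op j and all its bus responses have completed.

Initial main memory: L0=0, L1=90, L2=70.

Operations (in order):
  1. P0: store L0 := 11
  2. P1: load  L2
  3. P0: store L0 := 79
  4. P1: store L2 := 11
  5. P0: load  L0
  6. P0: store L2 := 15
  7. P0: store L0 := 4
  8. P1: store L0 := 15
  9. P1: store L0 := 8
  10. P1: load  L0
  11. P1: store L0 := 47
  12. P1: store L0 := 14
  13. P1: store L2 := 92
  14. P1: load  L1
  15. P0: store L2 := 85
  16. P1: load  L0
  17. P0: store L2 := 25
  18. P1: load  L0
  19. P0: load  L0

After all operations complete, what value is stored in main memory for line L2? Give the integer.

1. P0: store L0 := 11  bus=[BusRdX]  L0: P0=M P1=I  mem[L0]=0
2. P1: load  L2  bus=[BusRd]  L2: P0=I P1=E  mem[L2]=70
3. P0: store L0 := 79  bus=[-]  L0: P0=M P1=I  mem[L0]=0
4. P1: store L2 := 11  bus=[-]  L2: P0=I P1=M  mem[L2]=70
5. P0: load  L0  bus=[-]  L0: P0=M P1=I  mem[L0]=0
6. P0: store L2 := 15  bus=[BusRdX,Flush]  L2: P0=M P1=I  mem[L2]=11
7. P0: store L0 := 4  bus=[-]  L0: P0=M P1=I  mem[L0]=0
8. P1: store L0 := 15  bus=[BusRdX,Flush]  L0: P0=I P1=M  mem[L0]=4
9. P1: store L0 := 8  bus=[-]  L0: P0=I P1=M  mem[L0]=4
10. P1: load  L0  bus=[-]  L0: P0=I P1=M  mem[L0]=4
11. P1: store L0 := 47  bus=[-]  L0: P0=I P1=M  mem[L0]=4
12. P1: store L0 := 14  bus=[-]  L0: P0=I P1=M  mem[L0]=4
13. P1: store L2 := 92  bus=[BusRdX,Flush]  L2: P0=I P1=M  mem[L2]=15
14. P1: load  L1  bus=[BusRd]  L1: P0=I P1=E  mem[L1]=90
15. P0: store L2 := 85  bus=[BusRdX,Flush]  L2: P0=M P1=I  mem[L2]=92
16. P1: load  L0  bus=[-]  L0: P0=I P1=M  mem[L0]=4
17. P0: store L2 := 25  bus=[-]  L2: P0=M P1=I  mem[L2]=92
18. P1: load  L0  bus=[-]  L0: P0=I P1=M  mem[L0]=4
19. P0: load  L0  bus=[BusRd]  L0: P0=S P1=O  mem[L0]=4

memory[L2] = 92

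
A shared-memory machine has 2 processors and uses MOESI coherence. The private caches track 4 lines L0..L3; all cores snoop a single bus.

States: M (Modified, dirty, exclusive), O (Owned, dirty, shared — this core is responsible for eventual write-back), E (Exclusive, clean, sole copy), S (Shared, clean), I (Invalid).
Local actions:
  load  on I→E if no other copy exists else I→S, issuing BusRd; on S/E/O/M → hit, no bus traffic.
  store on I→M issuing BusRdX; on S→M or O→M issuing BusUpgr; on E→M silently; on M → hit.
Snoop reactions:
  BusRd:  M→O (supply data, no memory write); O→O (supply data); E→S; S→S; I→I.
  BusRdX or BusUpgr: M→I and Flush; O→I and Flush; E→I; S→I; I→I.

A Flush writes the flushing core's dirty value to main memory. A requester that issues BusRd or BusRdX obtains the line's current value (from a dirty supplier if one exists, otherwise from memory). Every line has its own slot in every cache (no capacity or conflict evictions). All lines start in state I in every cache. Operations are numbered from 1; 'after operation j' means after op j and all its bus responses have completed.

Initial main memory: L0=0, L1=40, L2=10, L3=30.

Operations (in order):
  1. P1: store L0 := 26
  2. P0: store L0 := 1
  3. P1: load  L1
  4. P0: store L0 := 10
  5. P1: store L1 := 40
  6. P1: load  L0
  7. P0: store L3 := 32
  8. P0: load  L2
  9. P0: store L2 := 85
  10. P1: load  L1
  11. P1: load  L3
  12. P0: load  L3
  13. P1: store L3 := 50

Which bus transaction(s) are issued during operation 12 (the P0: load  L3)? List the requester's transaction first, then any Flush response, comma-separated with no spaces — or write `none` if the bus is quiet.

1. P1: store L0 := 26  bus=[BusRdX]  L0: P0=I P1=M  mem[L0]=0
2. P0: store L0 := 1  bus=[BusRdX,Flush]  L0: P0=M P1=I  mem[L0]=26
3. P1: load  L1  bus=[BusRd]  L1: P0=I P1=E  mem[L1]=40
4. P0: store L0 := 10  bus=[-]  L0: P0=M P1=I  mem[L0]=26
5. P1: store L1 := 40  bus=[-]  L1: P0=I P1=M  mem[L1]=40
6. P1: load  L0  bus=[BusRd]  L0: P0=O P1=S  mem[L0]=26
7. P0: store L3 := 32  bus=[BusRdX]  L3: P0=M P1=I  mem[L3]=30
8. P0: load  L2  bus=[BusRd]  L2: P0=E P1=I  mem[L2]=10
9. P0: store L2 := 85  bus=[-]  L2: P0=M P1=I  mem[L2]=10
10. P1: load  L1  bus=[-]  L1: P0=I P1=M  mem[L1]=40
11. P1: load  L3  bus=[BusRd]  L3: P0=O P1=S  mem[L3]=30
12. P0: load  L3  bus=[-]  L3: P0=O P1=S  mem[L3]=30
13. P1: store L3 := 50  bus=[BusUpgr,Flush]  L3: P0=I P1=M  mem[L3]=32

bus = none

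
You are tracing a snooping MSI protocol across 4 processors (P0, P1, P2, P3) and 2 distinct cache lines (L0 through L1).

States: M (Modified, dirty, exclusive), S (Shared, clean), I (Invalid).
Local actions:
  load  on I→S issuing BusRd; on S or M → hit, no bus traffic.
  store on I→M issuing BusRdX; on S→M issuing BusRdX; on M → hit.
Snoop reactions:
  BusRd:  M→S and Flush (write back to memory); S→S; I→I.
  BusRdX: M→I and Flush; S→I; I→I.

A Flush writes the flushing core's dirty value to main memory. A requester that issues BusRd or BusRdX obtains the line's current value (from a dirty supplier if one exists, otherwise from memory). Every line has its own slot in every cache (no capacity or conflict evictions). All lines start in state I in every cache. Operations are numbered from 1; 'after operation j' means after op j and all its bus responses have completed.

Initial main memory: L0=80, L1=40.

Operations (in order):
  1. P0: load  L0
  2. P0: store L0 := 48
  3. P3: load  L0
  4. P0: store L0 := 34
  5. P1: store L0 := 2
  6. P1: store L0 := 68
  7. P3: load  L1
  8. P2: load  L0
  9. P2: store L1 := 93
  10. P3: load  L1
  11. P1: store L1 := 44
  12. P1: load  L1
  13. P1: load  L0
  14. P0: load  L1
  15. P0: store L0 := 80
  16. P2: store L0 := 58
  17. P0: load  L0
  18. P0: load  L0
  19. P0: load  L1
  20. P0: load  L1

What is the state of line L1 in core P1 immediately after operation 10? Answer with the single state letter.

step 1: P0: load  L0  ⟶  SIII  (L0)  txn=BusRd  M[L0]=80
step 2: P0: store L0 := 48  ⟶  MIII  (L0)  txn=BusRdX  M[L0]=80
step 3: P3: load  L0  ⟶  SIIS  (L0)  txn=BusRd+Flush  M[L0]=48
step 4: P0: store L0 := 34  ⟶  MIII  (L0)  txn=BusRdX  M[L0]=48
step 5: P1: store L0 := 2  ⟶  IMII  (L0)  txn=BusRdX+Flush  M[L0]=34
step 6: P1: store L0 := 68  ⟶  IMII  (L0)  txn=∅  M[L0]=34
step 7: P3: load  L1  ⟶  IIIS  (L1)  txn=BusRd  M[L1]=40
step 8: P2: load  L0  ⟶  ISSI  (L0)  txn=BusRd+Flush  M[L0]=68
step 9: P2: store L1 := 93  ⟶  IIMI  (L1)  txn=BusRdX  M[L1]=40
step 10: P3: load  L1  ⟶  IISS  (L1)  txn=BusRd+Flush  M[L1]=93
step 11: P1: store L1 := 44  ⟶  IMII  (L1)  txn=BusRdX  M[L1]=93
step 12: P1: load  L1  ⟶  IMII  (L1)  txn=∅  M[L1]=93
step 13: P1: load  L0  ⟶  ISSI  (L0)  txn=∅  M[L0]=68
step 14: P0: load  L1  ⟶  SSII  (L1)  txn=BusRd+Flush  M[L1]=44
step 15: P0: store L0 := 80  ⟶  MIII  (L0)  txn=BusRdX  M[L0]=68
step 16: P2: store L0 := 58  ⟶  IIMI  (L0)  txn=BusRdX+Flush  M[L0]=80
step 17: P0: load  L0  ⟶  SISI  (L0)  txn=BusRd+Flush  M[L0]=58
step 18: P0: load  L0  ⟶  SISI  (L0)  txn=∅  M[L0]=58
step 19: P0: load  L1  ⟶  SSII  (L1)  txn=∅  M[L1]=44
step 20: P0: load  L1  ⟶  SSII  (L1)  txn=∅  M[L1]=44

state = I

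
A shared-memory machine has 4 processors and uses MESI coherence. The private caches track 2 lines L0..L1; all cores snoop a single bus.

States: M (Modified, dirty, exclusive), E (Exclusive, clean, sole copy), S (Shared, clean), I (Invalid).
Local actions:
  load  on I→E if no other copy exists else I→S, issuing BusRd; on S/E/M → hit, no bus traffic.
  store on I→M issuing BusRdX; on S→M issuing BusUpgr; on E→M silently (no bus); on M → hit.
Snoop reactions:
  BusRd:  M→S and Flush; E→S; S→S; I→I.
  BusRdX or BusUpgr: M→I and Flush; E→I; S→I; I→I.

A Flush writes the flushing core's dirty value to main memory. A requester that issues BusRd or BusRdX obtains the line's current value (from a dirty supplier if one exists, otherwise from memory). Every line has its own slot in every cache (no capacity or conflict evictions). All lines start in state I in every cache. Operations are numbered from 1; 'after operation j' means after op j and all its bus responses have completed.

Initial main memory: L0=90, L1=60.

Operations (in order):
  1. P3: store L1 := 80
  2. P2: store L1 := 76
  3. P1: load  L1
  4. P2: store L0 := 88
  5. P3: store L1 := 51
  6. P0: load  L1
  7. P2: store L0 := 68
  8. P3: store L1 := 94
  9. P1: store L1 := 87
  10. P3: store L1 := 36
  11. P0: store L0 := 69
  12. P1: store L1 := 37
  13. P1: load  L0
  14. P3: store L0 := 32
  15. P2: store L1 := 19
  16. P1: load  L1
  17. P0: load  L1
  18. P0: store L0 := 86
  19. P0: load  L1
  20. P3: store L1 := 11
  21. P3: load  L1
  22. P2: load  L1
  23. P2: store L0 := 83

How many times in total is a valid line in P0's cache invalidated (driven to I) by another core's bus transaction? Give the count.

1. P3: store L1 := 80  bus=[BusRdX]  L1: P0=I P1=I P2=I P3=M  mem[L1]=60
2. P2: store L1 := 76  bus=[BusRdX,Flush]  L1: P0=I P1=I P2=M P3=I  mem[L1]=80
3. P1: load  L1  bus=[BusRd,Flush]  L1: P0=I P1=S P2=S P3=I  mem[L1]=76
4. P2: store L0 := 88  bus=[BusRdX]  L0: P0=I P1=I P2=M P3=I  mem[L0]=90
5. P3: store L1 := 51  bus=[BusRdX]  L1: P0=I P1=I P2=I P3=M  mem[L1]=76
6. P0: load  L1  bus=[BusRd,Flush]  L1: P0=S P1=I P2=I P3=S  mem[L1]=51
7. P2: store L0 := 68  bus=[-]  L0: P0=I P1=I P2=M P3=I  mem[L0]=90
8. P3: store L1 := 94  bus=[BusUpgr]  L1: P0=I P1=I P2=I P3=M  mem[L1]=51
9. P1: store L1 := 87  bus=[BusRdX,Flush]  L1: P0=I P1=M P2=I P3=I  mem[L1]=94
10. P3: store L1 := 36  bus=[BusRdX,Flush]  L1: P0=I P1=I P2=I P3=M  mem[L1]=87
11. P0: store L0 := 69  bus=[BusRdX,Flush]  L0: P0=M P1=I P2=I P3=I  mem[L0]=68
12. P1: store L1 := 37  bus=[BusRdX,Flush]  L1: P0=I P1=M P2=I P3=I  mem[L1]=36
13. P1: load  L0  bus=[BusRd,Flush]  L0: P0=S P1=S P2=I P3=I  mem[L0]=69
14. P3: store L0 := 32  bus=[BusRdX]  L0: P0=I P1=I P2=I P3=M  mem[L0]=69
15. P2: store L1 := 19  bus=[BusRdX,Flush]  L1: P0=I P1=I P2=M P3=I  mem[L1]=37
16. P1: load  L1  bus=[BusRd,Flush]  L1: P0=I P1=S P2=S P3=I  mem[L1]=19
17. P0: load  L1  bus=[BusRd]  L1: P0=S P1=S P2=S P3=I  mem[L1]=19
18. P0: store L0 := 86  bus=[BusRdX,Flush]  L0: P0=M P1=I P2=I P3=I  mem[L0]=32
19. P0: load  L1  bus=[-]  L1: P0=S P1=S P2=S P3=I  mem[L1]=19
20. P3: store L1 := 11  bus=[BusRdX]  L1: P0=I P1=I P2=I P3=M  mem[L1]=19
21. P3: load  L1  bus=[-]  L1: P0=I P1=I P2=I P3=M  mem[L1]=19
22. P2: load  L1  bus=[BusRd,Flush]  L1: P0=I P1=I P2=S P3=S  mem[L1]=11
23. P2: store L0 := 83  bus=[BusRdX,Flush]  L0: P0=I P1=I P2=M P3=I  mem[L0]=86

invalidations = 4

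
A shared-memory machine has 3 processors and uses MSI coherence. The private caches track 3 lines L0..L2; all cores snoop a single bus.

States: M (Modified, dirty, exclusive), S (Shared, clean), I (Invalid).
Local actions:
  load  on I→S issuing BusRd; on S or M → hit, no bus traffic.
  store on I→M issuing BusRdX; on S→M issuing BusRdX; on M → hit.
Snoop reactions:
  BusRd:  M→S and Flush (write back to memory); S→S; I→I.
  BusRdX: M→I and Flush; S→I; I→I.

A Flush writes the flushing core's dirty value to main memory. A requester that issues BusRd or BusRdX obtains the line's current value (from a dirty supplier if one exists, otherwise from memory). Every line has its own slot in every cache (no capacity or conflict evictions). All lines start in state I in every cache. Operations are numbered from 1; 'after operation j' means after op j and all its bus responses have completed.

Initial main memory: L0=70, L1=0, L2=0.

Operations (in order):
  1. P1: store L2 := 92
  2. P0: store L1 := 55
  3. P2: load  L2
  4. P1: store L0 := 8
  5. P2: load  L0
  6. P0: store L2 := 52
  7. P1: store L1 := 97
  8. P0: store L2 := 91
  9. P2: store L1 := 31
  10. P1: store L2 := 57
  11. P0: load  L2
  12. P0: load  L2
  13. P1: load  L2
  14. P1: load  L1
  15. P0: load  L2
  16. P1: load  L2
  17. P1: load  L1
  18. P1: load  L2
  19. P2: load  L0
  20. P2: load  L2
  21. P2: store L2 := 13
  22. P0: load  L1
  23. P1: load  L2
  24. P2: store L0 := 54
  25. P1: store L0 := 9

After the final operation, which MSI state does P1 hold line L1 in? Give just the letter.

state = S

1. P1: store L2 := 92  bus=[BusRdX]  L2: P0=I P1=M P2=I  mem[L2]=0
2. P0: store L1 := 55  bus=[BusRdX]  L1: P0=M P1=I P2=I  mem[L1]=0
3. P2: load  L2  bus=[BusRd,Flush]  L2: P0=I P1=S P2=S  mem[L2]=92
4. P1: store L0 := 8  bus=[BusRdX]  L0: P0=I P1=M P2=I  mem[L0]=70
5. P2: load  L0  bus=[BusRd,Flush]  L0: P0=I P1=S P2=S  mem[L0]=8
6. P0: store L2 := 52  bus=[BusRdX]  L2: P0=M P1=I P2=I  mem[L2]=92
7. P1: store L1 := 97  bus=[BusRdX,Flush]  L1: P0=I P1=M P2=I  mem[L1]=55
8. P0: store L2 := 91  bus=[-]  L2: P0=M P1=I P2=I  mem[L2]=92
9. P2: store L1 := 31  bus=[BusRdX,Flush]  L1: P0=I P1=I P2=M  mem[L1]=97
10. P1: store L2 := 57  bus=[BusRdX,Flush]  L2: P0=I P1=M P2=I  mem[L2]=91
11. P0: load  L2  bus=[BusRd,Flush]  L2: P0=S P1=S P2=I  mem[L2]=57
12. P0: load  L2  bus=[-]  L2: P0=S P1=S P2=I  mem[L2]=57
13. P1: load  L2  bus=[-]  L2: P0=S P1=S P2=I  mem[L2]=57
14. P1: load  L1  bus=[BusRd,Flush]  L1: P0=I P1=S P2=S  mem[L1]=31
15. P0: load  L2  bus=[-]  L2: P0=S P1=S P2=I  mem[L2]=57
16. P1: load  L2  bus=[-]  L2: P0=S P1=S P2=I  mem[L2]=57
17. P1: load  L1  bus=[-]  L1: P0=I P1=S P2=S  mem[L1]=31
18. P1: load  L2  bus=[-]  L2: P0=S P1=S P2=I  mem[L2]=57
19. P2: load  L0  bus=[-]  L0: P0=I P1=S P2=S  mem[L0]=8
20. P2: load  L2  bus=[BusRd]  L2: P0=S P1=S P2=S  mem[L2]=57
21. P2: store L2 := 13  bus=[BusRdX]  L2: P0=I P1=I P2=M  mem[L2]=57
22. P0: load  L1  bus=[BusRd]  L1: P0=S P1=S P2=S  mem[L1]=31
23. P1: load  L2  bus=[BusRd,Flush]  L2: P0=I P1=S P2=S  mem[L2]=13
24. P2: store L0 := 54  bus=[BusRdX]  L0: P0=I P1=I P2=M  mem[L0]=8
25. P1: store L0 := 9  bus=[BusRdX,Flush]  L0: P0=I P1=M P2=I  mem[L0]=54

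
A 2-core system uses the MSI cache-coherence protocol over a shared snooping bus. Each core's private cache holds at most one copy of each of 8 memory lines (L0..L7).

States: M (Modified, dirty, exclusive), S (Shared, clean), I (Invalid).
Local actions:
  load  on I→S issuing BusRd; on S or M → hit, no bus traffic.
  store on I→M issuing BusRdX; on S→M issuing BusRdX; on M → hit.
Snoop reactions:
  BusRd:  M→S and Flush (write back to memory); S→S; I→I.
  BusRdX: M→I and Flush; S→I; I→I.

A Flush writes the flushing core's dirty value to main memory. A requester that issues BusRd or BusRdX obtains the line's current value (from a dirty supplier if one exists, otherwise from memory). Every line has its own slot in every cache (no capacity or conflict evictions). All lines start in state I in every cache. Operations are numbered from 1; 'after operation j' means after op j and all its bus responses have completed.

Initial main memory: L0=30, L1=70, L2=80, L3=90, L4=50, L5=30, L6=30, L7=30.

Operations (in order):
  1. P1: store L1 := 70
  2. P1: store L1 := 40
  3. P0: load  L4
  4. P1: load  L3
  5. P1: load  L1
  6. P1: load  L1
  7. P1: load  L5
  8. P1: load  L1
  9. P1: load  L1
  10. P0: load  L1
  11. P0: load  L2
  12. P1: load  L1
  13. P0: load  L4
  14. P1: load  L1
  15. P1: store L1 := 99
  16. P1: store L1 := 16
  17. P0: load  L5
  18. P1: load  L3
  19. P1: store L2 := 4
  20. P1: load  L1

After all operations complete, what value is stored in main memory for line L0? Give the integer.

step 1: P1: store L1 := 70  ⟶  IM  (L1)  txn=BusRdX  M[L1]=70
step 2: P1: store L1 := 40  ⟶  IM  (L1)  txn=∅  M[L1]=70
step 3: P0: load  L4  ⟶  SI  (L4)  txn=BusRd  M[L4]=50
step 4: P1: load  L3  ⟶  IS  (L3)  txn=BusRd  M[L3]=90
step 5: P1: load  L1  ⟶  IM  (L1)  txn=∅  M[L1]=70
step 6: P1: load  L1  ⟶  IM  (L1)  txn=∅  M[L1]=70
step 7: P1: load  L5  ⟶  IS  (L5)  txn=BusRd  M[L5]=30
step 8: P1: load  L1  ⟶  IM  (L1)  txn=∅  M[L1]=70
step 9: P1: load  L1  ⟶  IM  (L1)  txn=∅  M[L1]=70
step 10: P0: load  L1  ⟶  SS  (L1)  txn=BusRd+Flush  M[L1]=40
step 11: P0: load  L2  ⟶  SI  (L2)  txn=BusRd  M[L2]=80
step 12: P1: load  L1  ⟶  SS  (L1)  txn=∅  M[L1]=40
step 13: P0: load  L4  ⟶  SI  (L4)  txn=∅  M[L4]=50
step 14: P1: load  L1  ⟶  SS  (L1)  txn=∅  M[L1]=40
step 15: P1: store L1 := 99  ⟶  IM  (L1)  txn=BusRdX  M[L1]=40
step 16: P1: store L1 := 16  ⟶  IM  (L1)  txn=∅  M[L1]=40
step 17: P0: load  L5  ⟶  SS  (L5)  txn=BusRd  M[L5]=30
step 18: P1: load  L3  ⟶  IS  (L3)  txn=∅  M[L3]=90
step 19: P1: store L2 := 4  ⟶  IM  (L2)  txn=BusRdX  M[L2]=80
step 20: P1: load  L1  ⟶  IM  (L1)  txn=∅  M[L1]=40

memory[L0] = 30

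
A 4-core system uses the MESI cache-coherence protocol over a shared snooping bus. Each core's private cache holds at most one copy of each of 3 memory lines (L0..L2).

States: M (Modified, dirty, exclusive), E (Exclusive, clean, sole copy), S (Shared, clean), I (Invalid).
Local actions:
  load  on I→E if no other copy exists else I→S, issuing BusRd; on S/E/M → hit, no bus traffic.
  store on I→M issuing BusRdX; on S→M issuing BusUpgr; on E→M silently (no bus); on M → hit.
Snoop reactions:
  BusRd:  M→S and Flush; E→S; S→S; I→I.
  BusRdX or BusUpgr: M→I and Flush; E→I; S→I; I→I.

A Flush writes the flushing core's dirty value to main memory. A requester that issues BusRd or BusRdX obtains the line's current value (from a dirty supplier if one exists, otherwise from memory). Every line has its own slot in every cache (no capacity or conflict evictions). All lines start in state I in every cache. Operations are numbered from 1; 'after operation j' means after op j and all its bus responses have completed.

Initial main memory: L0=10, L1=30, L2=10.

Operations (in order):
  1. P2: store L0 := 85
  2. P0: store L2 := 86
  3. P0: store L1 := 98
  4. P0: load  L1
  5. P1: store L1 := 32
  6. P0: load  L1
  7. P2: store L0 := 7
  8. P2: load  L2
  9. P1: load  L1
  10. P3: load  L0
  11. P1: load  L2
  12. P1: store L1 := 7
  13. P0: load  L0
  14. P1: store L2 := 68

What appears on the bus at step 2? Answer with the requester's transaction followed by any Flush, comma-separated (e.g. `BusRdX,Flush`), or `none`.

bus = BusRdX

1. P2: store L0 := 85  bus=[BusRdX]  L0: P0=I P1=I P2=M P3=I  mem[L0]=10
2. P0: store L2 := 86  bus=[BusRdX]  L2: P0=M P1=I P2=I P3=I  mem[L2]=10
3. P0: store L1 := 98  bus=[BusRdX]  L1: P0=M P1=I P2=I P3=I  mem[L1]=30
4. P0: load  L1  bus=[-]  L1: P0=M P1=I P2=I P3=I  mem[L1]=30
5. P1: store L1 := 32  bus=[BusRdX,Flush]  L1: P0=I P1=M P2=I P3=I  mem[L1]=98
6. P0: load  L1  bus=[BusRd,Flush]  L1: P0=S P1=S P2=I P3=I  mem[L1]=32
7. P2: store L0 := 7  bus=[-]  L0: P0=I P1=I P2=M P3=I  mem[L0]=10
8. P2: load  L2  bus=[BusRd,Flush]  L2: P0=S P1=I P2=S P3=I  mem[L2]=86
9. P1: load  L1  bus=[-]  L1: P0=S P1=S P2=I P3=I  mem[L1]=32
10. P3: load  L0  bus=[BusRd,Flush]  L0: P0=I P1=I P2=S P3=S  mem[L0]=7
11. P1: load  L2  bus=[BusRd]  L2: P0=S P1=S P2=S P3=I  mem[L2]=86
12. P1: store L1 := 7  bus=[BusUpgr]  L1: P0=I P1=M P2=I P3=I  mem[L1]=32
13. P0: load  L0  bus=[BusRd]  L0: P0=S P1=I P2=S P3=S  mem[L0]=7
14. P1: store L2 := 68  bus=[BusUpgr]  L2: P0=I P1=M P2=I P3=I  mem[L2]=86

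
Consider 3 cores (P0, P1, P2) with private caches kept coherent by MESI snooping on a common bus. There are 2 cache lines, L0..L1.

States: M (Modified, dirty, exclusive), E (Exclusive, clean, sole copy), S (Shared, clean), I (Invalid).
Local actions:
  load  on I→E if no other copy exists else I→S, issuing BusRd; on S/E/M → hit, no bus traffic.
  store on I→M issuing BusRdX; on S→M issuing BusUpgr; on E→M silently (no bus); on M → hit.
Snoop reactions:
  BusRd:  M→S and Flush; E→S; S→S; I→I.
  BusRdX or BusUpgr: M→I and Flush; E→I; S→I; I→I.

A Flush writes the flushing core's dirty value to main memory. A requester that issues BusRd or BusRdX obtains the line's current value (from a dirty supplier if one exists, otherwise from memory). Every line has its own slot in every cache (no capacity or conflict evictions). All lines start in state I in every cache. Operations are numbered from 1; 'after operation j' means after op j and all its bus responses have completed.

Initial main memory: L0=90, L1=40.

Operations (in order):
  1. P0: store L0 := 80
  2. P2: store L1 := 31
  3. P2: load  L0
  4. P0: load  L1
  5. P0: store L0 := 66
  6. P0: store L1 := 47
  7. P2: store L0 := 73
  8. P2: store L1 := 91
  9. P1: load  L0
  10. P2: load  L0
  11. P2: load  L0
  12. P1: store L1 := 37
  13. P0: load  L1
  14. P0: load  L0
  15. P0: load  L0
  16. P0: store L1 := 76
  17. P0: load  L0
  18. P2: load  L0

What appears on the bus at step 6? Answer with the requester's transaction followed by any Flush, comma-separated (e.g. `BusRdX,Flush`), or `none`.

bus = BusUpgr

[1] P0: store L0 := 80 | P0:M(80), P1:I, P2:I | bus: BusRdX
[2] P2: store L1 := 31 | P0:I, P1:I, P2:M(31) | bus: BusRdX
[3] P2: load  L0 | P0:S(80), P1:I, P2:S(80) | bus: BusRd,Flush
[4] P0: load  L1 | P0:S(31), P1:I, P2:S(31) | bus: BusRd,Flush
[5] P0: store L0 := 66 | P0:M(66), P1:I, P2:I | bus: BusUpgr
[6] P0: store L1 := 47 | P0:M(47), P1:I, P2:I | bus: BusUpgr
[7] P2: store L0 := 73 | P0:I, P1:I, P2:M(73) | bus: BusRdX,Flush
[8] P2: store L1 := 91 | P0:I, P1:I, P2:M(91) | bus: BusRdX,Flush
[9] P1: load  L0 | P0:I, P1:S(73), P2:S(73) | bus: BusRd,Flush
[10] P2: load  L0 | P0:I, P1:S(73), P2:S(73) | bus: none
[11] P2: load  L0 | P0:I, P1:S(73), P2:S(73) | bus: none
[12] P1: store L1 := 37 | P0:I, P1:M(37), P2:I | bus: BusRdX,Flush
[13] P0: load  L1 | P0:S(37), P1:S(37), P2:I | bus: BusRd,Flush
[14] P0: load  L0 | P0:S(73), P1:S(73), P2:S(73) | bus: BusRd
[15] P0: load  L0 | P0:S(73), P1:S(73), P2:S(73) | bus: none
[16] P0: store L1 := 76 | P0:M(76), P1:I, P2:I | bus: BusUpgr
[17] P0: load  L0 | P0:S(73), P1:S(73), P2:S(73) | bus: none
[18] P2: load  L0 | P0:S(73), P1:S(73), P2:S(73) | bus: none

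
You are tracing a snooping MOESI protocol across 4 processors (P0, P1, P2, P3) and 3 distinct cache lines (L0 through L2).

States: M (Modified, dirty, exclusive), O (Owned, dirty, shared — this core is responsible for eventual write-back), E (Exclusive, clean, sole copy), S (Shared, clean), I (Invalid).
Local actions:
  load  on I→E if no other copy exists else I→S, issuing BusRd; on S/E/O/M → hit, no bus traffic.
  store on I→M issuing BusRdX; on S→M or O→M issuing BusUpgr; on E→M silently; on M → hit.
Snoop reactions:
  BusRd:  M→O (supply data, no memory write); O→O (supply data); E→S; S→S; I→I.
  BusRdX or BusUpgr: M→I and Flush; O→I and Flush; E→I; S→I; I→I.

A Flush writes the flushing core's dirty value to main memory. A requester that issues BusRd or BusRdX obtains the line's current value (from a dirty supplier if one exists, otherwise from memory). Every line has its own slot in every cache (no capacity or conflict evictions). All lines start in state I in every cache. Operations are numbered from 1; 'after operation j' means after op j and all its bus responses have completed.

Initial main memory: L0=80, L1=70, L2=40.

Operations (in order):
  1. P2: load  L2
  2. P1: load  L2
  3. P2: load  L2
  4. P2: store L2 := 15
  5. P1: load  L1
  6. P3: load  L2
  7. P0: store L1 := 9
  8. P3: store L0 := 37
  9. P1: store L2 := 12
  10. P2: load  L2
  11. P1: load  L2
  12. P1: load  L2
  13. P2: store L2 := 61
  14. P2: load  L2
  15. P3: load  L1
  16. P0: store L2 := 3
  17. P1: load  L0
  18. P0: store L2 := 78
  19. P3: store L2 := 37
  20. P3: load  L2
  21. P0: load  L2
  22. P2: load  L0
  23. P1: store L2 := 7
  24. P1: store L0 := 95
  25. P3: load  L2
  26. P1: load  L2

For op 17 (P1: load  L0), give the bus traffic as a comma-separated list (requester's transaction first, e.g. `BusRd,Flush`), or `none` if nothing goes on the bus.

bus = BusRd

step 1: P2: load  L2  ⟶  IIEI  (L2)  txn=BusRd  M[L2]=40
step 2: P1: load  L2  ⟶  ISSI  (L2)  txn=BusRd  M[L2]=40
step 3: P2: load  L2  ⟶  ISSI  (L2)  txn=∅  M[L2]=40
step 4: P2: store L2 := 15  ⟶  IIMI  (L2)  txn=BusUpgr  M[L2]=40
step 5: P1: load  L1  ⟶  IEII  (L1)  txn=BusRd  M[L1]=70
step 6: P3: load  L2  ⟶  IIOS  (L2)  txn=BusRd  M[L2]=40
step 7: P0: store L1 := 9  ⟶  MIII  (L1)  txn=BusRdX  M[L1]=70
step 8: P3: store L0 := 37  ⟶  IIIM  (L0)  txn=BusRdX  M[L0]=80
step 9: P1: store L2 := 12  ⟶  IMII  (L2)  txn=BusRdX+Flush  M[L2]=15
step 10: P2: load  L2  ⟶  IOSI  (L2)  txn=BusRd  M[L2]=15
step 11: P1: load  L2  ⟶  IOSI  (L2)  txn=∅  M[L2]=15
step 12: P1: load  L2  ⟶  IOSI  (L2)  txn=∅  M[L2]=15
step 13: P2: store L2 := 61  ⟶  IIMI  (L2)  txn=BusUpgr+Flush  M[L2]=12
step 14: P2: load  L2  ⟶  IIMI  (L2)  txn=∅  M[L2]=12
step 15: P3: load  L1  ⟶  OIIS  (L1)  txn=BusRd  M[L1]=70
step 16: P0: store L2 := 3  ⟶  MIII  (L2)  txn=BusRdX+Flush  M[L2]=61
step 17: P1: load  L0  ⟶  ISIO  (L0)  txn=BusRd  M[L0]=80
step 18: P0: store L2 := 78  ⟶  MIII  (L2)  txn=∅  M[L2]=61
step 19: P3: store L2 := 37  ⟶  IIIM  (L2)  txn=BusRdX+Flush  M[L2]=78
step 20: P3: load  L2  ⟶  IIIM  (L2)  txn=∅  M[L2]=78
step 21: P0: load  L2  ⟶  SIIO  (L2)  txn=BusRd  M[L2]=78
step 22: P2: load  L0  ⟶  ISSO  (L0)  txn=BusRd  M[L0]=80
step 23: P1: store L2 := 7  ⟶  IMII  (L2)  txn=BusRdX+Flush  M[L2]=37
step 24: P1: store L0 := 95  ⟶  IMII  (L0)  txn=BusUpgr+Flush  M[L0]=37
step 25: P3: load  L2  ⟶  IOIS  (L2)  txn=BusRd  M[L2]=37
step 26: P1: load  L2  ⟶  IOIS  (L2)  txn=∅  M[L2]=37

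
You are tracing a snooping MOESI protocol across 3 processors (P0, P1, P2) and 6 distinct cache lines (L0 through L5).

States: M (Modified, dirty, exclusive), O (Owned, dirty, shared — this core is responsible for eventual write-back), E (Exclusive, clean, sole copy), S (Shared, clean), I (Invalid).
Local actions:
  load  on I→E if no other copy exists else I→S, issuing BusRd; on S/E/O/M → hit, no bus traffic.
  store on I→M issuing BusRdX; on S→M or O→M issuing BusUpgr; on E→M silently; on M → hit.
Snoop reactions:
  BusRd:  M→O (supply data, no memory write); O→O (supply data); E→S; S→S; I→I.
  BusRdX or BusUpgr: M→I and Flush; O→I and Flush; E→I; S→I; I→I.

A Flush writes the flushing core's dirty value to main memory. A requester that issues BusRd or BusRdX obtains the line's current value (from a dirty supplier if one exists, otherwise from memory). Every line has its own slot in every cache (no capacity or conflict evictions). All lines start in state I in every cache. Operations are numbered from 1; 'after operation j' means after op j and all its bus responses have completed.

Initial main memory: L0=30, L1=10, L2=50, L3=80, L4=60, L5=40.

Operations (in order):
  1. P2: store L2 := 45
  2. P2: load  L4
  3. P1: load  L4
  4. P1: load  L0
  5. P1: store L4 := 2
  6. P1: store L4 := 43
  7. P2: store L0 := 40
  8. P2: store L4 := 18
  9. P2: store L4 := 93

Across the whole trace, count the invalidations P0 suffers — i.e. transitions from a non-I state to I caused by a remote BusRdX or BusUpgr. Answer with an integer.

invalidations = 0

step 1: P2: store L2 := 45  ⟶  IIM  (L2)  txn=BusRdX  M[L2]=50
step 2: P2: load  L4  ⟶  IIE  (L4)  txn=BusRd  M[L4]=60
step 3: P1: load  L4  ⟶  ISS  (L4)  txn=BusRd  M[L4]=60
step 4: P1: load  L0  ⟶  IEI  (L0)  txn=BusRd  M[L0]=30
step 5: P1: store L4 := 2  ⟶  IMI  (L4)  txn=BusUpgr  M[L4]=60
step 6: P1: store L4 := 43  ⟶  IMI  (L4)  txn=∅  M[L4]=60
step 7: P2: store L0 := 40  ⟶  IIM  (L0)  txn=BusRdX  M[L0]=30
step 8: P2: store L4 := 18  ⟶  IIM  (L4)  txn=BusRdX+Flush  M[L4]=43
step 9: P2: store L4 := 93  ⟶  IIM  (L4)  txn=∅  M[L4]=43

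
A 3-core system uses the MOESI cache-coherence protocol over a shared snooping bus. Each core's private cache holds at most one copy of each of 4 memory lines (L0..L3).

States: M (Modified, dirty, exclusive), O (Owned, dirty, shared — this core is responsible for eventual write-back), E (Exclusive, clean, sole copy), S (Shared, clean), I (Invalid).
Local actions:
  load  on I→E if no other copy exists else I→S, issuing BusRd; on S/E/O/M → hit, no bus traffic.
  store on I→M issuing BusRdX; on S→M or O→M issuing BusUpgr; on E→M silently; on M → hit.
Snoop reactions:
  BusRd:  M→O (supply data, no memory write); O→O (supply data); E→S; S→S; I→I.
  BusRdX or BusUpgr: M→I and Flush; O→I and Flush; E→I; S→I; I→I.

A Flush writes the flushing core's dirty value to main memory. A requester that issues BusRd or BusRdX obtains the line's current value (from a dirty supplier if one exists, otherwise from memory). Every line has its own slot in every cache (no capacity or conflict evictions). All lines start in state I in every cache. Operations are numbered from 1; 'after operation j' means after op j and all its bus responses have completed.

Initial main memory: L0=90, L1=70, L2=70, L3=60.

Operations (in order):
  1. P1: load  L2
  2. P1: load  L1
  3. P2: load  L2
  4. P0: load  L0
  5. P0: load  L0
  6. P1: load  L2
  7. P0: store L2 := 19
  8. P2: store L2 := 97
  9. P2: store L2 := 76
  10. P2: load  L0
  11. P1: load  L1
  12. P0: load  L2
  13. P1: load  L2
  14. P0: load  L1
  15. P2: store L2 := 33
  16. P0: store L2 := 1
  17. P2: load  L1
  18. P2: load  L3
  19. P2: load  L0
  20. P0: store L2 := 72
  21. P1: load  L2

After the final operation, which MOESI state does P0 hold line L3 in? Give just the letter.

state = I

  op1 P1: load  L2 → I/E/I on L2; bus BusRd; mem=70
  op2 P1: load  L1 → I/E/I on L1; bus BusRd; mem=70
  op3 P2: load  L2 → I/S/S on L2; bus BusRd; mem=70
  op4 P0: load  L0 → E/I/I on L0; bus BusRd; mem=90
  op5 P0: load  L0 → E/I/I on L0; bus (none); mem=90
  op6 P1: load  L2 → I/S/S on L2; bus (none); mem=70
  op7 P0: store L2 := 19 → M/I/I on L2; bus BusRdX; mem=70
  op8 P2: store L2 := 97 → I/I/M on L2; bus BusRdX Flush; mem=19
  op9 P2: store L2 := 76 → I/I/M on L2; bus (none); mem=19
  op10 P2: load  L0 → S/I/S on L0; bus BusRd; mem=90
  op11 P1: load  L1 → I/E/I on L1; bus (none); mem=70
  op12 P0: load  L2 → S/I/O on L2; bus BusRd; mem=19
  op13 P1: load  L2 → S/S/O on L2; bus BusRd; mem=19
  op14 P0: load  L1 → S/S/I on L1; bus BusRd; mem=70
  op15 P2: store L2 := 33 → I/I/M on L2; bus BusUpgr; mem=19
  op16 P0: store L2 := 1 → M/I/I on L2; bus BusRdX Flush; mem=33
  op17 P2: load  L1 → S/S/S on L1; bus BusRd; mem=70
  op18 P2: load  L3 → I/I/E on L3; bus BusRd; mem=60
  op19 P2: load  L0 → S/I/S on L0; bus (none); mem=90
  op20 P0: store L2 := 72 → M/I/I on L2; bus (none); mem=33
  op21 P1: load  L2 → O/S/I on L2; bus BusRd; mem=33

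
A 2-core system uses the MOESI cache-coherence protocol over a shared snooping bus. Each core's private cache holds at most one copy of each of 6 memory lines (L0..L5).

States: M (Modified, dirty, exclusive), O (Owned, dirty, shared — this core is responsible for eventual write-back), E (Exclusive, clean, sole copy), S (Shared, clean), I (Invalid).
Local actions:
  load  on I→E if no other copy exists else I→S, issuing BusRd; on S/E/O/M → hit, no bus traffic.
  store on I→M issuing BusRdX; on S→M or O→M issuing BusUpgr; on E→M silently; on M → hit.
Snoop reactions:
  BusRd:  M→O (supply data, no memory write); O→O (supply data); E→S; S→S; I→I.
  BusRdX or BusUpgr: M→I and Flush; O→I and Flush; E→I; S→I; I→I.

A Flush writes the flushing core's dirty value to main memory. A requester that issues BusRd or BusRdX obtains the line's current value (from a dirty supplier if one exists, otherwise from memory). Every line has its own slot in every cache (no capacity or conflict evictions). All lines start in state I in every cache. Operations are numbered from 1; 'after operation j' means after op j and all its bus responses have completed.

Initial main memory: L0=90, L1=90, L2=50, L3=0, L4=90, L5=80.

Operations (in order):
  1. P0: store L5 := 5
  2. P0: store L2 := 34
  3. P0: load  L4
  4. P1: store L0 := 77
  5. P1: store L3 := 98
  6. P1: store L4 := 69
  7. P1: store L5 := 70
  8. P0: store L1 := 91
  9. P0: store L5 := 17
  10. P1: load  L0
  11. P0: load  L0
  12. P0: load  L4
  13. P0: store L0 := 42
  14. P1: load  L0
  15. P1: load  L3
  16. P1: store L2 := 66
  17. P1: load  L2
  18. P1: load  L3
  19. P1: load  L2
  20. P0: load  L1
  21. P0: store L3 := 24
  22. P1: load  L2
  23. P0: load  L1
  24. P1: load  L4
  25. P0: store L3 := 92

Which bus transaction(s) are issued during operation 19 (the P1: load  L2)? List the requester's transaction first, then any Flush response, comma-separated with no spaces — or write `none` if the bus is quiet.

bus = none

  op1 P0: store L5 := 5 → M/I on L5; bus BusRdX; mem=80
  op2 P0: store L2 := 34 → M/I on L2; bus BusRdX; mem=50
  op3 P0: load  L4 → E/I on L4; bus BusRd; mem=90
  op4 P1: store L0 := 77 → I/M on L0; bus BusRdX; mem=90
  op5 P1: store L3 := 98 → I/M on L3; bus BusRdX; mem=0
  op6 P1: store L4 := 69 → I/M on L4; bus BusRdX; mem=90
  op7 P1: store L5 := 70 → I/M on L5; bus BusRdX Flush; mem=5
  op8 P0: store L1 := 91 → M/I on L1; bus BusRdX; mem=90
  op9 P0: store L5 := 17 → M/I on L5; bus BusRdX Flush; mem=70
  op10 P1: load  L0 → I/M on L0; bus (none); mem=90
  op11 P0: load  L0 → S/O on L0; bus BusRd; mem=90
  op12 P0: load  L4 → S/O on L4; bus BusRd; mem=90
  op13 P0: store L0 := 42 → M/I on L0; bus BusUpgr Flush; mem=77
  op14 P1: load  L0 → O/S on L0; bus BusRd; mem=77
  op15 P1: load  L3 → I/M on L3; bus (none); mem=0
  op16 P1: store L2 := 66 → I/M on L2; bus BusRdX Flush; mem=34
  op17 P1: load  L2 → I/M on L2; bus (none); mem=34
  op18 P1: load  L3 → I/M on L3; bus (none); mem=0
  op19 P1: load  L2 → I/M on L2; bus (none); mem=34
  op20 P0: load  L1 → M/I on L1; bus (none); mem=90
  op21 P0: store L3 := 24 → M/I on L3; bus BusRdX Flush; mem=98
  op22 P1: load  L2 → I/M on L2; bus (none); mem=34
  op23 P0: load  L1 → M/I on L1; bus (none); mem=90
  op24 P1: load  L4 → S/O on L4; bus (none); mem=90
  op25 P0: store L3 := 92 → M/I on L3; bus (none); mem=98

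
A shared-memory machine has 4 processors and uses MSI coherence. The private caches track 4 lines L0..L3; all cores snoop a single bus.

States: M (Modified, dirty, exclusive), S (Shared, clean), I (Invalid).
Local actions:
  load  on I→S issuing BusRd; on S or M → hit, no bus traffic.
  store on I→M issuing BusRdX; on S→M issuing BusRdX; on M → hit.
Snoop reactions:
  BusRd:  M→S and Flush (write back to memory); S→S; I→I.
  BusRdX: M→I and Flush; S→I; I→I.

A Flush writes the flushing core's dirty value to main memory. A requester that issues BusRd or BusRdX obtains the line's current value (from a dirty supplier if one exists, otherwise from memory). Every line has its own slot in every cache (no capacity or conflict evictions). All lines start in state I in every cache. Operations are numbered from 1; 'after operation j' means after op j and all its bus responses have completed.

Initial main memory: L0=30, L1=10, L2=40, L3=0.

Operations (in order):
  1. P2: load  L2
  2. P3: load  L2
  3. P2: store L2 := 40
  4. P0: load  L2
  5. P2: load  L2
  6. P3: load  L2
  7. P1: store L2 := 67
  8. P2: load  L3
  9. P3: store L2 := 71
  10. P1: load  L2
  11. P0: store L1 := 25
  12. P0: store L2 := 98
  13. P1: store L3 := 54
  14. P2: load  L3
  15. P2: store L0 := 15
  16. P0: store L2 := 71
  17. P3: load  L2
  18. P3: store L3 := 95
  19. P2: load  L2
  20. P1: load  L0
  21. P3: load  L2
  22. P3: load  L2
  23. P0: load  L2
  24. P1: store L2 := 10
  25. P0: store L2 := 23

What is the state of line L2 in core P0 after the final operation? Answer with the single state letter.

state = M

[1] P2: load  L2 | P0:I, P1:I, P2:S(40), P3:I | bus: BusRd
[2] P3: load  L2 | P0:I, P1:I, P2:S(40), P3:S(40) | bus: BusRd
[3] P2: store L2 := 40 | P0:I, P1:I, P2:M(40), P3:I | bus: BusRdX
[4] P0: load  L2 | P0:S(40), P1:I, P2:S(40), P3:I | bus: BusRd,Flush
[5] P2: load  L2 | P0:S(40), P1:I, P2:S(40), P3:I | bus: none
[6] P3: load  L2 | P0:S(40), P1:I, P2:S(40), P3:S(40) | bus: BusRd
[7] P1: store L2 := 67 | P0:I, P1:M(67), P2:I, P3:I | bus: BusRdX
[8] P2: load  L3 | P0:I, P1:I, P2:S(0), P3:I | bus: BusRd
[9] P3: store L2 := 71 | P0:I, P1:I, P2:I, P3:M(71) | bus: BusRdX,Flush
[10] P1: load  L2 | P0:I, P1:S(71), P2:I, P3:S(71) | bus: BusRd,Flush
[11] P0: store L1 := 25 | P0:M(25), P1:I, P2:I, P3:I | bus: BusRdX
[12] P0: store L2 := 98 | P0:M(98), P1:I, P2:I, P3:I | bus: BusRdX
[13] P1: store L3 := 54 | P0:I, P1:M(54), P2:I, P3:I | bus: BusRdX
[14] P2: load  L3 | P0:I, P1:S(54), P2:S(54), P3:I | bus: BusRd,Flush
[15] P2: store L0 := 15 | P0:I, P1:I, P2:M(15), P3:I | bus: BusRdX
[16] P0: store L2 := 71 | P0:M(71), P1:I, P2:I, P3:I | bus: none
[17] P3: load  L2 | P0:S(71), P1:I, P2:I, P3:S(71) | bus: BusRd,Flush
[18] P3: store L3 := 95 | P0:I, P1:I, P2:I, P3:M(95) | bus: BusRdX
[19] P2: load  L2 | P0:S(71), P1:I, P2:S(71), P3:S(71) | bus: BusRd
[20] P1: load  L0 | P0:I, P1:S(15), P2:S(15), P3:I | bus: BusRd,Flush
[21] P3: load  L2 | P0:S(71), P1:I, P2:S(71), P3:S(71) | bus: none
[22] P3: load  L2 | P0:S(71), P1:I, P2:S(71), P3:S(71) | bus: none
[23] P0: load  L2 | P0:S(71), P1:I, P2:S(71), P3:S(71) | bus: none
[24] P1: store L2 := 10 | P0:I, P1:M(10), P2:I, P3:I | bus: BusRdX
[25] P0: store L2 := 23 | P0:M(23), P1:I, P2:I, P3:I | bus: BusRdX,Flush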